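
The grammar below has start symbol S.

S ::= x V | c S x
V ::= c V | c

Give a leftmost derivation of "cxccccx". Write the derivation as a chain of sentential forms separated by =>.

S => cSx => cxVx => cxcVx => cxccVx => cxcccVx => cxccccx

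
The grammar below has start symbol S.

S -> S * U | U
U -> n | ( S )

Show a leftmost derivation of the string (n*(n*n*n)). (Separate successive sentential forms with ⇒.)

S⇒U⇒(S)⇒(S*U)⇒(U*U)⇒(n*U)⇒(n*(S))⇒(n*(S*U))⇒(n*(S*U*U))⇒(n*(U*U*U))⇒(n*(n*U*U))⇒(n*(n*n*U))⇒(n*(n*n*n))

S ⇒ U   [S -> U]
U ⇒ (S)   [U -> ( S )]
(S) ⇒ (S*U)   [S -> S * U]
(S*U) ⇒ (U*U)   [S -> U]
(U*U) ⇒ (n*U)   [U -> n]
(n*U) ⇒ (n*(S))   [U -> ( S )]
(n*(S)) ⇒ (n*(S*U))   [S -> S * U]
(n*(S*U)) ⇒ (n*(S*U*U))   [S -> S * U]
(n*(S*U*U)) ⇒ (n*(U*U*U))   [S -> U]
(n*(U*U*U)) ⇒ (n*(n*U*U))   [U -> n]
(n*(n*U*U)) ⇒ (n*(n*n*U))   [U -> n]
(n*(n*n*U)) ⇒ (n*(n*n*n))   [U -> n]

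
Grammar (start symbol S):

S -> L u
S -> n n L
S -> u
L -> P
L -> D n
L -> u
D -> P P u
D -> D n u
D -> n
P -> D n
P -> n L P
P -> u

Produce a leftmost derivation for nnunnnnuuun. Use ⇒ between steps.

S ⇒ nnL   [S -> n n L]
nnL ⇒ nnDn   [L -> D n]
nnDn ⇒ nnPPun   [D -> P P u]
nnPPun ⇒ nnuPun   [P -> u]
nnuPun ⇒ nnunLPun   [P -> n L P]
nnunLPun ⇒ nnunDnPun   [L -> D n]
nnunDnPun ⇒ nnunnnPun   [D -> n]
nnunnnPun ⇒ nnunnnnLPun   [P -> n L P]
nnunnnnLPun ⇒ nnunnnnuPun   [L -> u]
nnunnnnuPun ⇒ nnunnnnuuun   [P -> u]

S⇒nnL⇒nnDn⇒nnPPun⇒nnuPun⇒nnunLPun⇒nnunDnPun⇒nnunnnPun⇒nnunnnnLPun⇒nnunnnnuPun⇒nnunnnnuuun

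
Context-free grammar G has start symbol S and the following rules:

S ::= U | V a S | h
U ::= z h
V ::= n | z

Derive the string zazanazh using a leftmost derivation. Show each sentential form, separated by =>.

S => VaS => zaS => zaVaS => zazaS => zazaVaS => zazanaS => zazanaU => zazanazh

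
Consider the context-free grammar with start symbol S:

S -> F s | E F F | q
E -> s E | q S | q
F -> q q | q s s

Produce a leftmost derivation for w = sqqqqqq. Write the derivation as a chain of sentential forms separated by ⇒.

S ⇒ EFF ⇒ sEFF ⇒ sqSFF ⇒ sqqFF ⇒ sqqqqF ⇒ sqqqqqq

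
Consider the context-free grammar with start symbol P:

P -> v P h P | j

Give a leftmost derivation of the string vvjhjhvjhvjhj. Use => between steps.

P => vPhP   [P -> v P h P]
vPhP => vvPhPhP   [P -> v P h P]
vvPhPhP => vvjhPhP   [P -> j]
vvjhPhP => vvjhjhP   [P -> j]
vvjhjhP => vvjhjhvPhP   [P -> v P h P]
vvjhjhvPhP => vvjhjhvjhP   [P -> j]
vvjhjhvjhP => vvjhjhvjhvPhP   [P -> v P h P]
vvjhjhvjhvPhP => vvjhjhvjhvjhP   [P -> j]
vvjhjhvjhvjhP => vvjhjhvjhvjhj   [P -> j]

P => vPhP => vvPhPhP => vvjhPhP => vvjhjhP => vvjhjhvPhP => vvjhjhvjhP => vvjhjhvjhvPhP => vvjhjhvjhvjhP => vvjhjhvjhvjhj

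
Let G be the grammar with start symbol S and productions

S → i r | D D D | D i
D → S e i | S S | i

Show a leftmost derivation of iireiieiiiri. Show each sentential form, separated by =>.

S => DDD => iDD => iSSD => iDiSD => iSeiiSD => iDieiiSD => iSeiieiiSD => iireiieiiSD => iireiieiiirD => iireiieiiiri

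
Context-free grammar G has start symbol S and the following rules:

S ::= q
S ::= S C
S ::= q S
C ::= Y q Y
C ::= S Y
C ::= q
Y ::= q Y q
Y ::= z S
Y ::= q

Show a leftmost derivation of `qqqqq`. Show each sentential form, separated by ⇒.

S ⇒ SC ⇒ SCC ⇒ SCCC ⇒ SCCCC ⇒ qCCCC ⇒ qqCCC ⇒ qqqCC ⇒ qqqqC ⇒ qqqqq

S ⇒ SC   [S ::= S C]
SC ⇒ SCC   [S ::= S C]
SCC ⇒ SCCC   [S ::= S C]
SCCC ⇒ SCCCC   [S ::= S C]
SCCCC ⇒ qCCCC   [S ::= q]
qCCCC ⇒ qqCCC   [C ::= q]
qqCCC ⇒ qqqCC   [C ::= q]
qqqCC ⇒ qqqqC   [C ::= q]
qqqqC ⇒ qqqqq   [C ::= q]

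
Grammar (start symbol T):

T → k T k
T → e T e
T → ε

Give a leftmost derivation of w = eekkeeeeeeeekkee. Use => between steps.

T=>eTe=>eeTee=>eekTkee=>eekkTkkee=>eekkeTekkee=>eekkeeTeekkee=>eekkeeeTeeekkee=>eekkeeeeTeeeekkee=>eekkeeeeeeeekkee

T => eTe   [T → e T e]
eTe => eeTee   [T → e T e]
eeTee => eekTkee   [T → k T k]
eekTkee => eekkTkkee   [T → k T k]
eekkTkkee => eekkeTekkee   [T → e T e]
eekkeTekkee => eekkeeTeekkee   [T → e T e]
eekkeeTeekkee => eekkeeeTeeekkee   [T → e T e]
eekkeeeTeeekkee => eekkeeeeTeeeekkee   [T → e T e]
eekkeeeeTeeeekkee => eekkeeeeeeeekkee   [T → ε]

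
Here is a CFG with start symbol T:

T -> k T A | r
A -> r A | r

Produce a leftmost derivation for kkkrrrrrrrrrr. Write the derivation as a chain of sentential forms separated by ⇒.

T ⇒ kTA ⇒ kkTAA ⇒ kkkTAAA ⇒ kkkrAAA ⇒ kkkrrAAA ⇒ kkkrrrAAA ⇒ kkkrrrrAA ⇒ kkkrrrrrAA ⇒ kkkrrrrrrAA ⇒ kkkrrrrrrrAA ⇒ kkkrrrrrrrrAA ⇒ kkkrrrrrrrrrA ⇒ kkkrrrrrrrrrr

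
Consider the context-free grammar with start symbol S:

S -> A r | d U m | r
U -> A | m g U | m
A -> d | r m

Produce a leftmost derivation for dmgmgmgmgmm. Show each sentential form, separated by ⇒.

S ⇒ dUm   [S -> d U m]
dUm ⇒ dmgUm   [U -> m g U]
dmgUm ⇒ dmgmgUm   [U -> m g U]
dmgmgUm ⇒ dmgmgmgUm   [U -> m g U]
dmgmgmgUm ⇒ dmgmgmgmgUm   [U -> m g U]
dmgmgmgmgUm ⇒ dmgmgmgmgmm   [U -> m]

S ⇒ dUm ⇒ dmgUm ⇒ dmgmgUm ⇒ dmgmgmgUm ⇒ dmgmgmgmgUm ⇒ dmgmgmgmgmm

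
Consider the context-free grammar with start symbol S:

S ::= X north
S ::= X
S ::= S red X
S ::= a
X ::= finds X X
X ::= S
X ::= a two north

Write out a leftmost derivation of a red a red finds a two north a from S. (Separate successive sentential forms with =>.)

S => S red X => a red X => a red S => a red S red X => a red a red X => a red a red finds X X => a red a red finds a two north X => a red a red finds a two north S => a red a red finds a two north a

S => S red X   [S ::= S red X]
S red X => a red X   [S ::= a]
a red X => a red S   [X ::= S]
a red S => a red S red X   [S ::= S red X]
a red S red X => a red a red X   [S ::= a]
a red a red X => a red a red finds X X   [X ::= finds X X]
a red a red finds X X => a red a red finds a two north X   [X ::= a two north]
a red a red finds a two north X => a red a red finds a two north S   [X ::= S]
a red a red finds a two north S => a red a red finds a two north a   [S ::= a]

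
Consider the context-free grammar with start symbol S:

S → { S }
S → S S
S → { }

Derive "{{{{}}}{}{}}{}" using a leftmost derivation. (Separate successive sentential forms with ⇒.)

S ⇒ SS   [S → S S]
SS ⇒ {S}S   [S → { S }]
{S}S ⇒ {SS}S   [S → S S]
{SS}S ⇒ {SSS}S   [S → S S]
{SSS}S ⇒ {{S}SS}S   [S → { S }]
{{S}SS}S ⇒ {{{S}}SS}S   [S → { S }]
{{{S}}SS}S ⇒ {{{{}}}SS}S   [S → { }]
{{{{}}}SS}S ⇒ {{{{}}}{}S}S   [S → { }]
{{{{}}}{}S}S ⇒ {{{{}}}{}{}}S   [S → { }]
{{{{}}}{}{}}S ⇒ {{{{}}}{}{}}{}   [S → { }]

S ⇒ SS ⇒ {S}S ⇒ {SS}S ⇒ {SSS}S ⇒ {{S}SS}S ⇒ {{{S}}SS}S ⇒ {{{{}}}SS}S ⇒ {{{{}}}{}S}S ⇒ {{{{}}}{}{}}S ⇒ {{{{}}}{}{}}{}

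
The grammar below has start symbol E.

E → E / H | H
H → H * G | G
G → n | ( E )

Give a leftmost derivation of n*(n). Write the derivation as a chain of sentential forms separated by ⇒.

E⇒H⇒H*G⇒G*G⇒n*G⇒n*(E)⇒n*(H)⇒n*(G)⇒n*(n)

E ⇒ H   [E → H]
H ⇒ H*G   [H → H * G]
H*G ⇒ G*G   [H → G]
G*G ⇒ n*G   [G → n]
n*G ⇒ n*(E)   [G → ( E )]
n*(E) ⇒ n*(H)   [E → H]
n*(H) ⇒ n*(G)   [H → G]
n*(G) ⇒ n*(n)   [G → n]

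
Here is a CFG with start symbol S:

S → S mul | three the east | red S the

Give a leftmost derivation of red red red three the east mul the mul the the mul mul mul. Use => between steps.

S => S mul => S mul mul => S mul mul mul => red S the mul mul mul => red red S the the mul mul mul => red red S mul the the mul mul mul => red red red S the mul the the mul mul mul => red red red S mul the mul the the mul mul mul => red red red three the east mul the mul the the mul mul mul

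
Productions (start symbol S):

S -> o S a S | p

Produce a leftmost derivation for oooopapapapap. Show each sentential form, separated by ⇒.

S⇒oSaS⇒ooSaSaS⇒oooSaSaSaS⇒ooooSaSaSaSaS⇒oooopaSaSaSaS⇒oooopapaSaSaS⇒oooopapapaSaS⇒oooopapapapaS⇒oooopapapapap

S ⇒ oSaS   [S -> o S a S]
oSaS ⇒ ooSaSaS   [S -> o S a S]
ooSaSaS ⇒ oooSaSaSaS   [S -> o S a S]
oooSaSaSaS ⇒ ooooSaSaSaSaS   [S -> o S a S]
ooooSaSaSaSaS ⇒ oooopaSaSaSaS   [S -> p]
oooopaSaSaSaS ⇒ oooopapaSaSaS   [S -> p]
oooopapaSaSaS ⇒ oooopapapaSaS   [S -> p]
oooopapapaSaS ⇒ oooopapapapaS   [S -> p]
oooopapapapaS ⇒ oooopapapapap   [S -> p]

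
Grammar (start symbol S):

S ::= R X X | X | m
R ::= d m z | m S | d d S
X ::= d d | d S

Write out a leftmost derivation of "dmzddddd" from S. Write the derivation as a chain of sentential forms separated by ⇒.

S ⇒ RXX ⇒ dmzXX ⇒ dmzdSX ⇒ dmzdXX ⇒ dmzdddX ⇒ dmzddddd

S ⇒ RXX   [S ::= R X X]
RXX ⇒ dmzXX   [R ::= d m z]
dmzXX ⇒ dmzdSX   [X ::= d S]
dmzdSX ⇒ dmzdXX   [S ::= X]
dmzdXX ⇒ dmzdddX   [X ::= d d]
dmzdddX ⇒ dmzddddd   [X ::= d d]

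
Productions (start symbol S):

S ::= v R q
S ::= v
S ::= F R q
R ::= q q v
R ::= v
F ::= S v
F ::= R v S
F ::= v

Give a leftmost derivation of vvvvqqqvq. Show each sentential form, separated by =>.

S => FRq => RvSRq => vvSRq => vvvRqRq => vvvvqRq => vvvvqqqvq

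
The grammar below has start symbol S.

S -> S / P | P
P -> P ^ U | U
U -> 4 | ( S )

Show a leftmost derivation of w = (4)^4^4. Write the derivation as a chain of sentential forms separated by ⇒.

S ⇒ P ⇒ P^U ⇒ P^U^U ⇒ U^U^U ⇒ (S)^U^U ⇒ (P)^U^U ⇒ (U)^U^U ⇒ (4)^U^U ⇒ (4)^4^U ⇒ (4)^4^4

S ⇒ P   [S -> P]
P ⇒ P^U   [P -> P ^ U]
P^U ⇒ P^U^U   [P -> P ^ U]
P^U^U ⇒ U^U^U   [P -> U]
U^U^U ⇒ (S)^U^U   [U -> ( S )]
(S)^U^U ⇒ (P)^U^U   [S -> P]
(P)^U^U ⇒ (U)^U^U   [P -> U]
(U)^U^U ⇒ (4)^U^U   [U -> 4]
(4)^U^U ⇒ (4)^4^U   [U -> 4]
(4)^4^U ⇒ (4)^4^4   [U -> 4]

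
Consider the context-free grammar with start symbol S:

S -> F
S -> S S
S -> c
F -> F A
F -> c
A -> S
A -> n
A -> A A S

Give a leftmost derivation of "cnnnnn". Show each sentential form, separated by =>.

S => F   [S -> F]
F => FA   [F -> F A]
FA => FAA   [F -> F A]
FAA => FAAA   [F -> F A]
FAAA => FAAAA   [F -> F A]
FAAAA => FAAAAA   [F -> F A]
FAAAAA => cAAAAA   [F -> c]
cAAAAA => cnAAAA   [A -> n]
cnAAAA => cnnAAA   [A -> n]
cnnAAA => cnnnAA   [A -> n]
cnnnAA => cnnnnA   [A -> n]
cnnnnA => cnnnnn   [A -> n]

S => F => FA => FAA => FAAA => FAAAA => FAAAAA => cAAAAA => cnAAAA => cnnAAA => cnnnAA => cnnnnA => cnnnnn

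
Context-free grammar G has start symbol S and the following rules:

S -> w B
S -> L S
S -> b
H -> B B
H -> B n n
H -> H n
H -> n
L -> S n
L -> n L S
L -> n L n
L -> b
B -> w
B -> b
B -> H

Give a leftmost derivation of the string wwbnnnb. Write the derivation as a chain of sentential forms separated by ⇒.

S ⇒ LS ⇒ SnS ⇒ wBnS ⇒ wHnS ⇒ wHnnS ⇒ wHnnnS ⇒ wBBnnnS ⇒ wwBnnnS ⇒ wwbnnnS ⇒ wwbnnnb

S ⇒ LS   [S -> L S]
LS ⇒ SnS   [L -> S n]
SnS ⇒ wBnS   [S -> w B]
wBnS ⇒ wHnS   [B -> H]
wHnS ⇒ wHnnS   [H -> H n]
wHnnS ⇒ wHnnnS   [H -> H n]
wHnnnS ⇒ wBBnnnS   [H -> B B]
wBBnnnS ⇒ wwBnnnS   [B -> w]
wwBnnnS ⇒ wwbnnnS   [B -> b]
wwbnnnS ⇒ wwbnnnb   [S -> b]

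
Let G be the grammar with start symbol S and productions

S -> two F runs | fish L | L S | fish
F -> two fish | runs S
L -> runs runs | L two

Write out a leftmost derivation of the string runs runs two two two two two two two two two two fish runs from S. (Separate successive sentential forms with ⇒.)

S ⇒ L S   [S -> L S]
L S ⇒ L two S   [L -> L two]
L two S ⇒ L two two S   [L -> L two]
L two two S ⇒ L two two two S   [L -> L two]
L two two two S ⇒ L two two two two S   [L -> L two]
L two two two two S ⇒ L two two two two two S   [L -> L two]
L two two two two two S ⇒ L two two two two two two S   [L -> L two]
L two two two two two two S ⇒ L two two two two two two two S   [L -> L two]
L two two two two two two two S ⇒ L two two two two two two two two S   [L -> L two]
L two two two two two two two two S ⇒ runs runs two two two two two two two two S   [L -> runs runs]
runs runs two two two two two two two two S ⇒ runs runs two two two two two two two two two F runs   [S -> two F runs]
runs runs two two two two two two two two two F runs ⇒ runs runs two two two two two two two two two two fish runs   [F -> two fish]

S ⇒ L S ⇒ L two S ⇒ L two two S ⇒ L two two two S ⇒ L two two two two S ⇒ L two two two two two S ⇒ L two two two two two two S ⇒ L two two two two two two two S ⇒ L two two two two two two two two S ⇒ runs runs two two two two two two two two S ⇒ runs runs two two two two two two two two two F runs ⇒ runs runs two two two two two two two two two two fish runs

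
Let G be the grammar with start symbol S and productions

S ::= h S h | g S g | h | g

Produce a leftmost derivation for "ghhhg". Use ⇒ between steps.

S ⇒ gSg   [S ::= g S g]
gSg ⇒ ghShg   [S ::= h S h]
ghShg ⇒ ghhhg   [S ::= h]

S ⇒ gSg ⇒ ghShg ⇒ ghhhg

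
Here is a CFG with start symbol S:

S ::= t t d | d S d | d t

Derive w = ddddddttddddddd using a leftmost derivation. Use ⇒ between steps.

S ⇒ dSd ⇒ ddSdd ⇒ dddSddd ⇒ ddddSdddd ⇒ dddddSddddd ⇒ ddddddSdddddd ⇒ ddddddttddddddd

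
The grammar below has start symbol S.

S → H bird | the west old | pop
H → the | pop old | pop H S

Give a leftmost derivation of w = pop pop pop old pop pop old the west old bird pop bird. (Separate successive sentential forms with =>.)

S => H bird => pop H S bird => pop pop H S S bird => pop pop pop old S S bird => pop pop pop old H bird S bird => pop pop pop old pop H S bird S bird => pop pop pop old pop pop old S bird S bird => pop pop pop old pop pop old the west old bird S bird => pop pop pop old pop pop old the west old bird pop bird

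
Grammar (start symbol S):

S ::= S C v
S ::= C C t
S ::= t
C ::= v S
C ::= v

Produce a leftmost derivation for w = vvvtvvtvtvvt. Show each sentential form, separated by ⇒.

S ⇒ CCt ⇒ vSCt ⇒ vCCtCt ⇒ vvCtCt ⇒ vvvtCt ⇒ vvvtvSt ⇒ vvvtvSCvt ⇒ vvvtvCCtCvt ⇒ vvvtvvSCtCvt ⇒ vvvtvvtCtCvt ⇒ vvvtvvtvtCvt ⇒ vvvtvvtvtvvt

S ⇒ CCt   [S ::= C C t]
CCt ⇒ vSCt   [C ::= v S]
vSCt ⇒ vCCtCt   [S ::= C C t]
vCCtCt ⇒ vvCtCt   [C ::= v]
vvCtCt ⇒ vvvtCt   [C ::= v]
vvvtCt ⇒ vvvtvSt   [C ::= v S]
vvvtvSt ⇒ vvvtvSCvt   [S ::= S C v]
vvvtvSCvt ⇒ vvvtvCCtCvt   [S ::= C C t]
vvvtvCCtCvt ⇒ vvvtvvSCtCvt   [C ::= v S]
vvvtvvSCtCvt ⇒ vvvtvvtCtCvt   [S ::= t]
vvvtvvtCtCvt ⇒ vvvtvvtvtCvt   [C ::= v]
vvvtvvtvtCvt ⇒ vvvtvvtvtvvt   [C ::= v]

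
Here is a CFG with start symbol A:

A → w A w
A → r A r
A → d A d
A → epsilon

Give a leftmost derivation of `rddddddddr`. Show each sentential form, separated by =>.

A => rAr   [A → r A r]
rAr => rdAdr   [A → d A d]
rdAdr => rddAddr   [A → d A d]
rddAddr => rdddAdddr   [A → d A d]
rdddAdddr => rddddAddddr   [A → d A d]
rddddAddddr => rddddddddr   [A → epsilon]

A => rAr => rdAdr => rddAddr => rdddAdddr => rddddAddddr => rddddddddr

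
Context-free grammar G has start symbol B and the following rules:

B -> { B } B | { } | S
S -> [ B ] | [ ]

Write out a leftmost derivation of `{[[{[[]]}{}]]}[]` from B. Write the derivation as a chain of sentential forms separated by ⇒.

B ⇒ {B}B ⇒ {S}B ⇒ {[B]}B ⇒ {[S]}B ⇒ {[[B]]}B ⇒ {[[{B}B]]}B ⇒ {[[{S}B]]}B ⇒ {[[{[B]}B]]}B ⇒ {[[{[S]}B]]}B ⇒ {[[{[[]]}B]]}B ⇒ {[[{[[]]}{}]]}B ⇒ {[[{[[]]}{}]]}S ⇒ {[[{[[]]}{}]]}[]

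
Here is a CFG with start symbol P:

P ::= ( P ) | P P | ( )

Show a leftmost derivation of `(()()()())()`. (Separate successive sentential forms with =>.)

P => PP => (P)P => (PP)P => (PPP)P => (PPPP)P => (()PPP)P => (()()PP)P => (()()()P)P => (()()()())P => (()()()())()

P => PP   [P ::= P P]
PP => (P)P   [P ::= ( P )]
(P)P => (PP)P   [P ::= P P]
(PP)P => (PPP)P   [P ::= P P]
(PPP)P => (PPPP)P   [P ::= P P]
(PPPP)P => (()PPP)P   [P ::= ( )]
(()PPP)P => (()()PP)P   [P ::= ( )]
(()()PP)P => (()()()P)P   [P ::= ( )]
(()()()P)P => (()()()())P   [P ::= ( )]
(()()()())P => (()()()())()   [P ::= ( )]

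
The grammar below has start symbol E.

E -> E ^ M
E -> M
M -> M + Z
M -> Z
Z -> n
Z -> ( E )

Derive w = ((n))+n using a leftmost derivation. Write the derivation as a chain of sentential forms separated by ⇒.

E ⇒ M   [E -> M]
M ⇒ M+Z   [M -> M + Z]
M+Z ⇒ Z+Z   [M -> Z]
Z+Z ⇒ (E)+Z   [Z -> ( E )]
(E)+Z ⇒ (M)+Z   [E -> M]
(M)+Z ⇒ (Z)+Z   [M -> Z]
(Z)+Z ⇒ ((E))+Z   [Z -> ( E )]
((E))+Z ⇒ ((M))+Z   [E -> M]
((M))+Z ⇒ ((Z))+Z   [M -> Z]
((Z))+Z ⇒ ((n))+Z   [Z -> n]
((n))+Z ⇒ ((n))+n   [Z -> n]

E ⇒ M ⇒ M+Z ⇒ Z+Z ⇒ (E)+Z ⇒ (M)+Z ⇒ (Z)+Z ⇒ ((E))+Z ⇒ ((M))+Z ⇒ ((Z))+Z ⇒ ((n))+Z ⇒ ((n))+n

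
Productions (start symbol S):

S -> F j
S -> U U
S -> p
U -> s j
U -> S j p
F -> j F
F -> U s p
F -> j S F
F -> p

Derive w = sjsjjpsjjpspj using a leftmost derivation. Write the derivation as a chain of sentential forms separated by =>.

S => Fj => Uspj => Sjpspj => UUjpspj => SjpUjpspj => UUjpUjpspj => sjUjpUjpspj => sjsjjpUjpspj => sjsjjpsjjpspj

S => Fj   [S -> F j]
Fj => Uspj   [F -> U s p]
Uspj => Sjpspj   [U -> S j p]
Sjpspj => UUjpspj   [S -> U U]
UUjpspj => SjpUjpspj   [U -> S j p]
SjpUjpspj => UUjpUjpspj   [S -> U U]
UUjpUjpspj => sjUjpUjpspj   [U -> s j]
sjUjpUjpspj => sjsjjpUjpspj   [U -> s j]
sjsjjpUjpspj => sjsjjpsjjpspj   [U -> s j]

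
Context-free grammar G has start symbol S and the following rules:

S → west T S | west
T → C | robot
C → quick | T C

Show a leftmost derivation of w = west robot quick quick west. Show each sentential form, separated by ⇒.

S ⇒ west T S   [S → west T S]
west T S ⇒ west C S   [T → C]
west C S ⇒ west T C S   [C → T C]
west T C S ⇒ west C C S   [T → C]
west C C S ⇒ west T C C S   [C → T C]
west T C C S ⇒ west robot C C S   [T → robot]
west robot C C S ⇒ west robot quick C S   [C → quick]
west robot quick C S ⇒ west robot quick quick S   [C → quick]
west robot quick quick S ⇒ west robot quick quick west   [S → west]

S ⇒ west T S ⇒ west C S ⇒ west T C S ⇒ west C C S ⇒ west T C C S ⇒ west robot C C S ⇒ west robot quick C S ⇒ west robot quick quick S ⇒ west robot quick quick west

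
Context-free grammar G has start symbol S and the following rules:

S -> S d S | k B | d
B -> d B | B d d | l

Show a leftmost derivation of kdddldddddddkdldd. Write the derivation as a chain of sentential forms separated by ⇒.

S ⇒ SdS   [S -> S d S]
SdS ⇒ kBdS   [S -> k B]
kBdS ⇒ kdBdS   [B -> d B]
kdBdS ⇒ kdBdddS   [B -> B d d]
kdBdddS ⇒ kdBdddddS   [B -> B d d]
kdBdddddS ⇒ kddBdddddS   [B -> d B]
kddBdddddS ⇒ kdddBdddddS   [B -> d B]
kdddBdddddS ⇒ kdddldddddS   [B -> l]
kdddldddddS ⇒ kdddldddddSdS   [S -> S d S]
kdddldddddSdS ⇒ kdddldddddddS   [S -> d]
kdddldddddddS ⇒ kdddldddddddkB   [S -> k B]
kdddldddddddkB ⇒ kdddldddddddkdB   [B -> d B]
kdddldddddddkdB ⇒ kdddldddddddkdBdd   [B -> B d d]
kdddldddddddkdBdd ⇒ kdddldddddddkdldd   [B -> l]

S ⇒ SdS ⇒ kBdS ⇒ kdBdS ⇒ kdBdddS ⇒ kdBdddddS ⇒ kddBdddddS ⇒ kdddBdddddS ⇒ kdddldddddS ⇒ kdddldddddSdS ⇒ kdddldddddddS ⇒ kdddldddddddkB ⇒ kdddldddddddkdB ⇒ kdddldddddddkdBdd ⇒ kdddldddddddkdldd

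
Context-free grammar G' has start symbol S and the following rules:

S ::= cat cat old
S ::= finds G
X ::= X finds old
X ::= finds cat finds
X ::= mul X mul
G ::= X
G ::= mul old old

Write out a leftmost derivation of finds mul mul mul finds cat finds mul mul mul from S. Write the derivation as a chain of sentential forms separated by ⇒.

S ⇒ finds G ⇒ finds X ⇒ finds mul X mul ⇒ finds mul mul X mul mul ⇒ finds mul mul mul X mul mul mul ⇒ finds mul mul mul finds cat finds mul mul mul

S ⇒ finds G   [S ::= finds G]
finds G ⇒ finds X   [G ::= X]
finds X ⇒ finds mul X mul   [X ::= mul X mul]
finds mul X mul ⇒ finds mul mul X mul mul   [X ::= mul X mul]
finds mul mul X mul mul ⇒ finds mul mul mul X mul mul mul   [X ::= mul X mul]
finds mul mul mul X mul mul mul ⇒ finds mul mul mul finds cat finds mul mul mul   [X ::= finds cat finds]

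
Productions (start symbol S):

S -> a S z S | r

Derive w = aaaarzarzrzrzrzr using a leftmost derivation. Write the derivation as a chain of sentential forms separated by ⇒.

S ⇒ aSzS ⇒ aaSzSzS ⇒ aaaSzSzSzS ⇒ aaaaSzSzSzSzS ⇒ aaaarzSzSzSzS ⇒ aaaarzaSzSzSzSzS ⇒ aaaarzarzSzSzSzS ⇒ aaaarzarzrzSzSzS ⇒ aaaarzarzrzrzSzS ⇒ aaaarzarzrzrzrzS ⇒ aaaarzarzrzrzrzr

S ⇒ aSzS   [S -> a S z S]
aSzS ⇒ aaSzSzS   [S -> a S z S]
aaSzSzS ⇒ aaaSzSzSzS   [S -> a S z S]
aaaSzSzSzS ⇒ aaaaSzSzSzSzS   [S -> a S z S]
aaaaSzSzSzSzS ⇒ aaaarzSzSzSzS   [S -> r]
aaaarzSzSzSzS ⇒ aaaarzaSzSzSzSzS   [S -> a S z S]
aaaarzaSzSzSzSzS ⇒ aaaarzarzSzSzSzS   [S -> r]
aaaarzarzSzSzSzS ⇒ aaaarzarzrzSzSzS   [S -> r]
aaaarzarzrzSzSzS ⇒ aaaarzarzrzrzSzS   [S -> r]
aaaarzarzrzrzSzS ⇒ aaaarzarzrzrzrzS   [S -> r]
aaaarzarzrzrzrzS ⇒ aaaarzarzrzrzrzr   [S -> r]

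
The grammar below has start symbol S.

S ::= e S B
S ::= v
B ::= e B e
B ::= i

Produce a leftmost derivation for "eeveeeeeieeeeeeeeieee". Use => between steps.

S => eSB => eeSBB => eevBB => eeveBeB => eeveeBeeB => eeveeeBeeeB => eeveeeeBeeeeB => eeveeeeeBeeeeeB => eeveeeeeieeeeeB => eeveeeeeieeeeeeBe => eeveeeeeieeeeeeeBee => eeveeeeeieeeeeeeeBeee => eeveeeeeieeeeeeeeieee

S => eSB   [S ::= e S B]
eSB => eeSBB   [S ::= e S B]
eeSBB => eevBB   [S ::= v]
eevBB => eeveBeB   [B ::= e B e]
eeveBeB => eeveeBeeB   [B ::= e B e]
eeveeBeeB => eeveeeBeeeB   [B ::= e B e]
eeveeeBeeeB => eeveeeeBeeeeB   [B ::= e B e]
eeveeeeBeeeeB => eeveeeeeBeeeeeB   [B ::= e B e]
eeveeeeeBeeeeeB => eeveeeeeieeeeeB   [B ::= i]
eeveeeeeieeeeeB => eeveeeeeieeeeeeBe   [B ::= e B e]
eeveeeeeieeeeeeBe => eeveeeeeieeeeeeeBee   [B ::= e B e]
eeveeeeeieeeeeeeBee => eeveeeeeieeeeeeeeBeee   [B ::= e B e]
eeveeeeeieeeeeeeeBeee => eeveeeeeieeeeeeeeieee   [B ::= i]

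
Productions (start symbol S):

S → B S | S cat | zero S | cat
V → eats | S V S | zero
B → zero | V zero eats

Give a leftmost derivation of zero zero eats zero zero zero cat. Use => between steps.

S => B S => V zero eats S => zero zero eats S => zero zero eats B S => zero zero eats zero S => zero zero eats zero zero S => zero zero eats zero zero zero S => zero zero eats zero zero zero cat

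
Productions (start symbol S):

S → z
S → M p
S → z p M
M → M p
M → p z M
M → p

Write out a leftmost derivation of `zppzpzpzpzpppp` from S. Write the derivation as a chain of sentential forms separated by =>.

S => zpM   [S → z p M]
zpM => zppzM   [M → p z M]
zppzM => zppzMp   [M → M p]
zppzMp => zppzMpp   [M → M p]
zppzMpp => zppzMppp   [M → M p]
zppzMppp => zppzpzMppp   [M → p z M]
zppzpzMppp => zppzpzpzMppp   [M → p z M]
zppzpzpzMppp => zppzpzpzpzMppp   [M → p z M]
zppzpzpzpzMppp => zppzpzpzpzpppp   [M → p]

S => zpM => zppzM => zppzMp => zppzMpp => zppzMppp => zppzpzMppp => zppzpzpzMppp => zppzpzpzpzMppp => zppzpzpzpzpppp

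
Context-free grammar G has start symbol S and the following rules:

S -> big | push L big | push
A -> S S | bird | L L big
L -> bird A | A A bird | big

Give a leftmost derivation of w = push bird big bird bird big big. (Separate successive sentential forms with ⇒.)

S ⇒ push L big ⇒ push bird A big ⇒ push bird L L big big ⇒ push bird big L big big ⇒ push bird big bird A big big ⇒ push bird big bird bird big big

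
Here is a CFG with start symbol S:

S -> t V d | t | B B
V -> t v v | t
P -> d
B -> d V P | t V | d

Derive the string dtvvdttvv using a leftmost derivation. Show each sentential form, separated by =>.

S=>BB=>dVPB=>dtvvPB=>dtvvdB=>dtvvdtV=>dtvvdttvv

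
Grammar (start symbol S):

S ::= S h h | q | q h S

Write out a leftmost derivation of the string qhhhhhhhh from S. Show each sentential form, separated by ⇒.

S ⇒ Shh ⇒ Shhhh ⇒ Shhhhhh ⇒ Shhhhhhhh ⇒ qhhhhhhhh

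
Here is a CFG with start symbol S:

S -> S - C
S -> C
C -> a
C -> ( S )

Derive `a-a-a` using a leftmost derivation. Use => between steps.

S => S-C => S-C-C => C-C-C => a-C-C => a-a-C => a-a-a

S => S-C   [S -> S - C]
S-C => S-C-C   [S -> S - C]
S-C-C => C-C-C   [S -> C]
C-C-C => a-C-C   [C -> a]
a-C-C => a-a-C   [C -> a]
a-a-C => a-a-a   [C -> a]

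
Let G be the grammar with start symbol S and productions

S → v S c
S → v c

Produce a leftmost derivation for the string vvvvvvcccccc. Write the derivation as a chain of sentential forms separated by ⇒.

S ⇒ vSc   [S → v S c]
vSc ⇒ vvScc   [S → v S c]
vvScc ⇒ vvvSccc   [S → v S c]
vvvSccc ⇒ vvvvScccc   [S → v S c]
vvvvScccc ⇒ vvvvvSccccc   [S → v S c]
vvvvvSccccc ⇒ vvvvvvcccccc   [S → v c]

S ⇒ vSc ⇒ vvScc ⇒ vvvSccc ⇒ vvvvScccc ⇒ vvvvvSccccc ⇒ vvvvvvcccccc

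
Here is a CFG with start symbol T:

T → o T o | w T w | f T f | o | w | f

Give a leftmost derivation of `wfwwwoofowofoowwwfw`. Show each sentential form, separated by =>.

T => wTw   [T → w T w]
wTw => wfTfw   [T → f T f]
wfTfw => wfwTwfw   [T → w T w]
wfwTwfw => wfwwTwwfw   [T → w T w]
wfwwTwwfw => wfwwwTwwwfw   [T → w T w]
wfwwwTwwwfw => wfwwwoTowwwfw   [T → o T o]
wfwwwoTowwwfw => wfwwwooToowwwfw   [T → o T o]
wfwwwooToowwwfw => wfwwwoofTfoowwwfw   [T → f T f]
wfwwwoofTfoowwwfw => wfwwwoofoTofoowwwfw   [T → o T o]
wfwwwoofoTofoowwwfw => wfwwwoofowofoowwwfw   [T → w]

T=>wTw=>wfTfw=>wfwTwfw=>wfwwTwwfw=>wfwwwTwwwfw=>wfwwwoTowwwfw=>wfwwwooToowwwfw=>wfwwwoofTfoowwwfw=>wfwwwoofoTofoowwwfw=>wfwwwoofowofoowwwfw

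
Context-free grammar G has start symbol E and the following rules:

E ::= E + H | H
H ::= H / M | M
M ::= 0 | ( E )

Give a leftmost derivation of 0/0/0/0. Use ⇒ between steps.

E ⇒ H ⇒ H/M ⇒ H/M/M ⇒ H/M/M/M ⇒ M/M/M/M ⇒ 0/M/M/M ⇒ 0/0/M/M ⇒ 0/0/0/M ⇒ 0/0/0/0

E ⇒ H   [E ::= H]
H ⇒ H/M   [H ::= H / M]
H/M ⇒ H/M/M   [H ::= H / M]
H/M/M ⇒ H/M/M/M   [H ::= H / M]
H/M/M/M ⇒ M/M/M/M   [H ::= M]
M/M/M/M ⇒ 0/M/M/M   [M ::= 0]
0/M/M/M ⇒ 0/0/M/M   [M ::= 0]
0/0/M/M ⇒ 0/0/0/M   [M ::= 0]
0/0/0/M ⇒ 0/0/0/0   [M ::= 0]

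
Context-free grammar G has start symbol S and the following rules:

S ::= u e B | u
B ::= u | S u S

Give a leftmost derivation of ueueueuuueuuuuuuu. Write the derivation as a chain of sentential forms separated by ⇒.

S ⇒ ueB   [S ::= u e B]
ueB ⇒ ueSuS   [B ::= S u S]
ueSuS ⇒ ueueBuS   [S ::= u e B]
ueueBuS ⇒ ueueSuSuS   [B ::= S u S]
ueueSuSuS ⇒ ueueueBuSuS   [S ::= u e B]
ueueueBuSuS ⇒ ueueueSuSuSuS   [B ::= S u S]
ueueueSuSuSuS ⇒ ueueueuuSuSuS   [S ::= u]
ueueueuuSuSuS ⇒ ueueueuuueBuSuS   [S ::= u e B]
ueueueuuueBuSuS ⇒ ueueueuuueSuSuSuS   [B ::= S u S]
ueueueuuueSuSuSuS ⇒ ueueueuuueuuSuSuS   [S ::= u]
ueueueuuueuuSuSuS ⇒ ueueueuuueuuuuSuS   [S ::= u]
ueueueuuueuuuuSuS ⇒ ueueueuuueuuuuuuS   [S ::= u]
ueueueuuueuuuuuuS ⇒ ueueueuuueuuuuuuu   [S ::= u]

S⇒ueB⇒ueSuS⇒ueueBuS⇒ueueSuSuS⇒ueueueBuSuS⇒ueueueSuSuSuS⇒ueueueuuSuSuS⇒ueueueuuueBuSuS⇒ueueueuuueSuSuSuS⇒ueueueuuueuuSuSuS⇒ueueueuuueuuuuSuS⇒ueueueuuueuuuuuuS⇒ueueueuuueuuuuuuu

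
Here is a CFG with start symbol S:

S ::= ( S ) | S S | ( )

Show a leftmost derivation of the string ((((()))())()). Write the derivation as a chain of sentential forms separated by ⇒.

S⇒(S)⇒(SS)⇒((S)S)⇒((SS)S)⇒(((S)S)S)⇒((((S))S)S)⇒((((()))S)S)⇒((((()))())S)⇒((((()))())())

S ⇒ (S)   [S ::= ( S )]
(S) ⇒ (SS)   [S ::= S S]
(SS) ⇒ ((S)S)   [S ::= ( S )]
((S)S) ⇒ ((SS)S)   [S ::= S S]
((SS)S) ⇒ (((S)S)S)   [S ::= ( S )]
(((S)S)S) ⇒ ((((S))S)S)   [S ::= ( S )]
((((S))S)S) ⇒ ((((()))S)S)   [S ::= ( )]
((((()))S)S) ⇒ ((((()))())S)   [S ::= ( )]
((((()))())S) ⇒ ((((()))())())   [S ::= ( )]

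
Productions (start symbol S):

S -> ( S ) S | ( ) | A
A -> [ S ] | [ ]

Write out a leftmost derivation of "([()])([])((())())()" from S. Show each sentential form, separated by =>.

S=>(S)S=>(A)S=>([S])S=>([()])S=>([()])(S)S=>([()])(A)S=>([()])([])S=>([()])([])(S)S=>([()])([])((S)S)S=>([()])([])((())S)S=>([()])([])((())())S=>([()])([])((())())()

S => (S)S   [S -> ( S ) S]
(S)S => (A)S   [S -> A]
(A)S => ([S])S   [A -> [ S ]]
([S])S => ([()])S   [S -> ( )]
([()])S => ([()])(S)S   [S -> ( S ) S]
([()])(S)S => ([()])(A)S   [S -> A]
([()])(A)S => ([()])([])S   [A -> [ ]]
([()])([])S => ([()])([])(S)S   [S -> ( S ) S]
([()])([])(S)S => ([()])([])((S)S)S   [S -> ( S ) S]
([()])([])((S)S)S => ([()])([])((())S)S   [S -> ( )]
([()])([])((())S)S => ([()])([])((())())S   [S -> ( )]
([()])([])((())())S => ([()])([])((())())()   [S -> ( )]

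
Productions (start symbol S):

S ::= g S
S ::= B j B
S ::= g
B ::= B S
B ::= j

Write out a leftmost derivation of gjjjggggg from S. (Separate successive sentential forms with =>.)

S => gS => gBjB => gjjB => gjjBS => gjjBSS => gjjBSSS => gjjjSSS => gjjjgSSS => gjjjggSS => gjjjgggSS => gjjjggggS => gjjjggggg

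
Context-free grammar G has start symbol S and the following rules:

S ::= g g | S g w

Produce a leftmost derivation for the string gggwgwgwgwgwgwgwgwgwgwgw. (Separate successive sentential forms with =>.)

S => Sgw   [S ::= S g w]
Sgw => Sgwgw   [S ::= S g w]
Sgwgw => Sgwgwgw   [S ::= S g w]
Sgwgwgw => Sgwgwgwgw   [S ::= S g w]
Sgwgwgwgw => Sgwgwgwgwgw   [S ::= S g w]
Sgwgwgwgwgw => Sgwgwgwgwgwgw   [S ::= S g w]
Sgwgwgwgwgwgw => Sgwgwgwgwgwgwgw   [S ::= S g w]
Sgwgwgwgwgwgwgw => Sgwgwgwgwgwgwgwgw   [S ::= S g w]
Sgwgwgwgwgwgwgwgw => Sgwgwgwgwgwgwgwgwgw   [S ::= S g w]
Sgwgwgwgwgwgwgwgwgw => Sgwgwgwgwgwgwgwgwgwgw   [S ::= S g w]
Sgwgwgwgwgwgwgwgwgwgw => Sgwgwgwgwgwgwgwgwgwgwgw   [S ::= S g w]
Sgwgwgwgwgwgwgwgwgwgwgw => gggwgwgwgwgwgwgwgwgwgwgw   [S ::= g g]

S=>Sgw=>Sgwgw=>Sgwgwgw=>Sgwgwgwgw=>Sgwgwgwgwgw=>Sgwgwgwgwgwgw=>Sgwgwgwgwgwgwgw=>Sgwgwgwgwgwgwgwgw=>Sgwgwgwgwgwgwgwgwgw=>Sgwgwgwgwgwgwgwgwgwgw=>Sgwgwgwgwgwgwgwgwgwgwgw=>gggwgwgwgwgwgwgwgwgwgwgw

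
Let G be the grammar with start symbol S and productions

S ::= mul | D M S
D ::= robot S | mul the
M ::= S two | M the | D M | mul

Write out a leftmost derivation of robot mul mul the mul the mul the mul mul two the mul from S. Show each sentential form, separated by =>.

S => D M S => robot S M S => robot mul M S => robot mul M the S => robot mul S two the S => robot mul D M S two the S => robot mul mul the M S two the S => robot mul mul the D M S two the S => robot mul mul the mul the M S two the S => robot mul mul the mul the D M S two the S => robot mul mul the mul the mul the M S two the S => robot mul mul the mul the mul the mul S two the S => robot mul mul the mul the mul the mul mul two the S => robot mul mul the mul the mul the mul mul two the mul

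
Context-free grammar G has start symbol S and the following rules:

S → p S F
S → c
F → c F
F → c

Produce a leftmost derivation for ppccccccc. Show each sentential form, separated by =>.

S => pSF => ppSFF => ppcFF => ppccFF => ppcccFF => ppccccF => ppcccccF => ppccccccF => ppccccccc

S => pSF   [S → p S F]
pSF => ppSFF   [S → p S F]
ppSFF => ppcFF   [S → c]
ppcFF => ppccFF   [F → c F]
ppccFF => ppcccFF   [F → c F]
ppcccFF => ppccccF   [F → c]
ppccccF => ppcccccF   [F → c F]
ppcccccF => ppccccccF   [F → c F]
ppccccccF => ppccccccc   [F → c]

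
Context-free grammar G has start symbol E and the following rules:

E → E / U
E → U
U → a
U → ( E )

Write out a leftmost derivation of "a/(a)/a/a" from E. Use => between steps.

E => E/U => E/U/U => E/U/U/U => U/U/U/U => a/U/U/U => a/(E)/U/U => a/(U)/U/U => a/(a)/U/U => a/(a)/a/U => a/(a)/a/a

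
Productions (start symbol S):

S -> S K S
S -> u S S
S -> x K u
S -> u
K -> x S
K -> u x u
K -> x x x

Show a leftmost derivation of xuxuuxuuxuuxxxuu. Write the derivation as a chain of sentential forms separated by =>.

S => SKS => xKuKS => xuxuuKS => xuxuuxSS => xuxuuxSKSS => xuxuuxSKSKSS => xuxuuxuKSKSS => xuxuuxuuxuSKSS => xuxuuxuuxuuKSS => xuxuuxuuxuuxxxSS => xuxuuxuuxuuxxxuS => xuxuuxuuxuuxxxuu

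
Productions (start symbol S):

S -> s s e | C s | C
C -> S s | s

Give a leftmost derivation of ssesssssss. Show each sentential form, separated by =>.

S => Cs => Sss => Css => Ssss => Cssss => Ssssss => Csssss => Sssssss => Cssssss => Ssssssss => ssesssssss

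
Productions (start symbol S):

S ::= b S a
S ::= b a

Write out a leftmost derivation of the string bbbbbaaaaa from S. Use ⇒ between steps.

S ⇒ bSa   [S ::= b S a]
bSa ⇒ bbSaa   [S ::= b S a]
bbSaa ⇒ bbbSaaa   [S ::= b S a]
bbbSaaa ⇒ bbbbSaaaa   [S ::= b S a]
bbbbSaaaa ⇒ bbbbbaaaaa   [S ::= b a]

S ⇒ bSa ⇒ bbSaa ⇒ bbbSaaa ⇒ bbbbSaaaa ⇒ bbbbbaaaaa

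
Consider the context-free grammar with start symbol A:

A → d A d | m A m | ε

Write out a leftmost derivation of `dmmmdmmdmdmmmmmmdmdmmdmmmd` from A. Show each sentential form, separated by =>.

A => dAd => dmAmd => dmmAmmd => dmmmAmmmd => dmmmdAdmmmd => dmmmdmAmdmmmd => dmmmdmmAmmdmmmd => dmmmdmmdAdmmdmmmd => dmmmdmmdmAmdmmdmmmd => dmmmdmmdmdAdmdmmdmmmd => dmmmdmmdmdmAmdmdmmdmmmd => dmmmdmmdmdmmAmmdmdmmdmmmd => dmmmdmmdmdmmmAmmmdmdmmdmmmd => dmmmdmmdmdmmmmmmdmdmmdmmmd

A => dAd   [A → d A d]
dAd => dmAmd   [A → m A m]
dmAmd => dmmAmmd   [A → m A m]
dmmAmmd => dmmmAmmmd   [A → m A m]
dmmmAmmmd => dmmmdAdmmmd   [A → d A d]
dmmmdAdmmmd => dmmmdmAmdmmmd   [A → m A m]
dmmmdmAmdmmmd => dmmmdmmAmmdmmmd   [A → m A m]
dmmmdmmAmmdmmmd => dmmmdmmdAdmmdmmmd   [A → d A d]
dmmmdmmdAdmmdmmmd => dmmmdmmdmAmdmmdmmmd   [A → m A m]
dmmmdmmdmAmdmmdmmmd => dmmmdmmdmdAdmdmmdmmmd   [A → d A d]
dmmmdmmdmdAdmdmmdmmmd => dmmmdmmdmdmAmdmdmmdmmmd   [A → m A m]
dmmmdmmdmdmAmdmdmmdmmmd => dmmmdmmdmdmmAmmdmdmmdmmmd   [A → m A m]
dmmmdmmdmdmmAmmdmdmmdmmmd => dmmmdmmdmdmmmAmmmdmdmmdmmmd   [A → m A m]
dmmmdmmdmdmmmAmmmdmdmmdmmmd => dmmmdmmdmdmmmmmmdmdmmdmmmd   [A → ε]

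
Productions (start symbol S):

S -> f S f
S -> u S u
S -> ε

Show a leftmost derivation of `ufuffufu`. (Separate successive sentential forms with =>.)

S => uSu   [S -> u S u]
uSu => ufSfu   [S -> f S f]
ufSfu => ufuSufu   [S -> u S u]
ufuSufu => ufufSfufu   [S -> f S f]
ufufSfufu => ufuffufu   [S -> ε]

S => uSu => ufSfu => ufuSufu => ufufSfufu => ufuffufu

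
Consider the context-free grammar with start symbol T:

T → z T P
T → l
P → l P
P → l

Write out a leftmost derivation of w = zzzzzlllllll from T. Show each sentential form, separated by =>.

T => zTP => zzTPP => zzzTPPP => zzzzTPPPP => zzzzzTPPPPP => zzzzzlPPPPP => zzzzzllPPPP => zzzzzlllPPPP => zzzzzllllPPP => zzzzzlllllPP => zzzzzllllllP => zzzzzlllllll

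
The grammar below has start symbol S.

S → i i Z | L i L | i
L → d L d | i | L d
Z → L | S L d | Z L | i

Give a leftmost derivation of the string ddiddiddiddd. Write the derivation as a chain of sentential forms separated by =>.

S => LiL => dLdiL => ddLddiL => ddiddiL => ddiddiLd => ddiddidLdd => ddiddiddLddd => ddiddiddiddd

S => LiL   [S → L i L]
LiL => dLdiL   [L → d L d]
dLdiL => ddLddiL   [L → d L d]
ddLddiL => ddiddiL   [L → i]
ddiddiL => ddiddiLd   [L → L d]
ddiddiLd => ddiddidLdd   [L → d L d]
ddiddidLdd => ddiddiddLddd   [L → d L d]
ddiddiddLddd => ddiddiddiddd   [L → i]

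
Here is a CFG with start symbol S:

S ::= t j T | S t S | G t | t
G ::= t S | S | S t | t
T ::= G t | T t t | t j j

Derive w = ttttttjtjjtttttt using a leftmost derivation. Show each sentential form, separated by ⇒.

S ⇒ StS ⇒ StStS ⇒ StStStS ⇒ StStStStS ⇒ GttStStStS ⇒ tSttStStStS ⇒ tGtttStStStS ⇒ tStttStStStS ⇒ tttttStStStS ⇒ ttttttjTtStStS ⇒ ttttttjtjjtStStS ⇒ ttttttjtjjtttStS ⇒ ttttttjtjjtttttS ⇒ ttttttjtjjtttttt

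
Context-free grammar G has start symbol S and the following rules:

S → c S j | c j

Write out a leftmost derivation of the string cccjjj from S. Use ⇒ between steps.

S ⇒ cSj   [S → c S j]
cSj ⇒ ccSjj   [S → c S j]
ccSjj ⇒ cccjjj   [S → c j]

S ⇒ cSj ⇒ ccSjj ⇒ cccjjj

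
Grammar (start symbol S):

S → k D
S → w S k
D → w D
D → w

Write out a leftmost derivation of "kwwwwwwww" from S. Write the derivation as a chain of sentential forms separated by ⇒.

S ⇒ kD   [S → k D]
kD ⇒ kwD   [D → w D]
kwD ⇒ kwwD   [D → w D]
kwwD ⇒ kwwwD   [D → w D]
kwwwD ⇒ kwwwwD   [D → w D]
kwwwwD ⇒ kwwwwwD   [D → w D]
kwwwwwD ⇒ kwwwwwwD   [D → w D]
kwwwwwwD ⇒ kwwwwwwwD   [D → w D]
kwwwwwwwD ⇒ kwwwwwwww   [D → w]

S ⇒ kD ⇒ kwD ⇒ kwwD ⇒ kwwwD ⇒ kwwwwD ⇒ kwwwwwD ⇒ kwwwwwwD ⇒ kwwwwwwwD ⇒ kwwwwwwww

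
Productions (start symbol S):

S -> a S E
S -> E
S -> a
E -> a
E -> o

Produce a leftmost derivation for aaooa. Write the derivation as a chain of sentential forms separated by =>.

S => aSE => aaSEE => aaEEE => aaoEE => aaooE => aaooa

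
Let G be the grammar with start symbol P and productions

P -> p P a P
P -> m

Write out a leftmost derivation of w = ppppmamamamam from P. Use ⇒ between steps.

P ⇒ pPaP   [P -> p P a P]
pPaP ⇒ ppPaPaP   [P -> p P a P]
ppPaPaP ⇒ pppPaPaPaP   [P -> p P a P]
pppPaPaPaP ⇒ ppppPaPaPaPaP   [P -> p P a P]
ppppPaPaPaPaP ⇒ ppppmaPaPaPaP   [P -> m]
ppppmaPaPaPaP ⇒ ppppmamaPaPaP   [P -> m]
ppppmamaPaPaP ⇒ ppppmamamaPaP   [P -> m]
ppppmamamaPaP ⇒ ppppmamamamaP   [P -> m]
ppppmamamamaP ⇒ ppppmamamamam   [P -> m]

P⇒pPaP⇒ppPaPaP⇒pppPaPaPaP⇒ppppPaPaPaPaP⇒ppppmaPaPaPaP⇒ppppmamaPaPaP⇒ppppmamamaPaP⇒ppppmamamamaP⇒ppppmamamamam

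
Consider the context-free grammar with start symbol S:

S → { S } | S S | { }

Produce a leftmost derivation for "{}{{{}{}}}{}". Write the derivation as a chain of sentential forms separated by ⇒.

S ⇒ SS   [S → S S]
SS ⇒ SSS   [S → S S]
SSS ⇒ {}SS   [S → { }]
{}SS ⇒ {}{S}S   [S → { S }]
{}{S}S ⇒ {}{{S}}S   [S → { S }]
{}{{S}}S ⇒ {}{{SS}}S   [S → S S]
{}{{SS}}S ⇒ {}{{{}S}}S   [S → { }]
{}{{{}S}}S ⇒ {}{{{}{}}}S   [S → { }]
{}{{{}{}}}S ⇒ {}{{{}{}}}{}   [S → { }]

S ⇒ SS ⇒ SSS ⇒ {}SS ⇒ {}{S}S ⇒ {}{{S}}S ⇒ {}{{SS}}S ⇒ {}{{{}S}}S ⇒ {}{{{}{}}}S ⇒ {}{{{}{}}}{}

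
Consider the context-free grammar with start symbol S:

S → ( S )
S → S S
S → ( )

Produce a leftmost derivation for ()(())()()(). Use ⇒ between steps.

S ⇒ SS   [S → S S]
SS ⇒ SSS   [S → S S]
SSS ⇒ SSSS   [S → S S]
SSSS ⇒ ()SSS   [S → ( )]
()SSS ⇒ ()SSSS   [S → S S]
()SSSS ⇒ ()(S)SSS   [S → ( S )]
()(S)SSS ⇒ ()(())SSS   [S → ( )]
()(())SSS ⇒ ()(())()SS   [S → ( )]
()(())()SS ⇒ ()(())()()S   [S → ( )]
()(())()()S ⇒ ()(())()()()   [S → ( )]

S ⇒ SS ⇒ SSS ⇒ SSSS ⇒ ()SSS ⇒ ()SSSS ⇒ ()(S)SSS ⇒ ()(())SSS ⇒ ()(())()SS ⇒ ()(())()()S ⇒ ()(())()()()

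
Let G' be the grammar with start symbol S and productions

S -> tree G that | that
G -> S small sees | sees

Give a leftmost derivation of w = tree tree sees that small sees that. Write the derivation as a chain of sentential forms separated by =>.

S => tree G that => tree S small sees that => tree tree G that small sees that => tree tree sees that small sees that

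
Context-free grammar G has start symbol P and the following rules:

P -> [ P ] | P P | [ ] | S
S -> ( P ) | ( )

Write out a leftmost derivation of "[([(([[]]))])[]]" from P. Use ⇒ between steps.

P ⇒ [P] ⇒ [PP] ⇒ [SP] ⇒ [(P)P] ⇒ [([P])P] ⇒ [([S])P] ⇒ [([(P)])P] ⇒ [([(S)])P] ⇒ [([((P))])P] ⇒ [([(([P]))])P] ⇒ [([(([[]]))])P] ⇒ [([(([[]]))])[]]

P ⇒ [P]   [P -> [ P ]]
[P] ⇒ [PP]   [P -> P P]
[PP] ⇒ [SP]   [P -> S]
[SP] ⇒ [(P)P]   [S -> ( P )]
[(P)P] ⇒ [([P])P]   [P -> [ P ]]
[([P])P] ⇒ [([S])P]   [P -> S]
[([S])P] ⇒ [([(P)])P]   [S -> ( P )]
[([(P)])P] ⇒ [([(S)])P]   [P -> S]
[([(S)])P] ⇒ [([((P))])P]   [S -> ( P )]
[([((P))])P] ⇒ [([(([P]))])P]   [P -> [ P ]]
[([(([P]))])P] ⇒ [([(([[]]))])P]   [P -> [ ]]
[([(([[]]))])P] ⇒ [([(([[]]))])[]]   [P -> [ ]]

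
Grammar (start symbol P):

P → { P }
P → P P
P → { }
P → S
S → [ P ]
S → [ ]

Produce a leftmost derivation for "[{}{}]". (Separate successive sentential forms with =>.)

P => S => [P] => [PP] => [{}P] => [{}{}]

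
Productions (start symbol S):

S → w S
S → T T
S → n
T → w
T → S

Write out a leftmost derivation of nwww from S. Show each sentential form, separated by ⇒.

S ⇒ TT ⇒ ST ⇒ TTT ⇒ STT ⇒ TTTT ⇒ STTT ⇒ nTTT ⇒ nwTT ⇒ nwwT ⇒ nwww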